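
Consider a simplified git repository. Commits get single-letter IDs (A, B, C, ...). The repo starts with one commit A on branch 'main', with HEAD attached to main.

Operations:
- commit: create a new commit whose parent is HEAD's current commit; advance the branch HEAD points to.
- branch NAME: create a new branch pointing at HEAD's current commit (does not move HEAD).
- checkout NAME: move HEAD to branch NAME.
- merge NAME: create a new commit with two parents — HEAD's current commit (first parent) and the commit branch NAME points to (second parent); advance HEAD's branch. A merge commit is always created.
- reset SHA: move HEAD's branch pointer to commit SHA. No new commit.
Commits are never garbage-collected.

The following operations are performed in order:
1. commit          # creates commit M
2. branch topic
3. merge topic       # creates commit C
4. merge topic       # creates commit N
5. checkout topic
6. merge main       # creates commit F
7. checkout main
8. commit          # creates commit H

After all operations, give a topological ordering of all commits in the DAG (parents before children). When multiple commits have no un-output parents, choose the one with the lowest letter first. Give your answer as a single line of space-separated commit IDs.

After op 1 (commit): HEAD=main@M [main=M]
After op 2 (branch): HEAD=main@M [main=M topic=M]
After op 3 (merge): HEAD=main@C [main=C topic=M]
After op 4 (merge): HEAD=main@N [main=N topic=M]
After op 5 (checkout): HEAD=topic@M [main=N topic=M]
After op 6 (merge): HEAD=topic@F [main=N topic=F]
After op 7 (checkout): HEAD=main@N [main=N topic=F]
After op 8 (commit): HEAD=main@H [main=H topic=F]
commit A: parents=[]
commit C: parents=['M', 'M']
commit F: parents=['M', 'N']
commit H: parents=['N']
commit M: parents=['A']
commit N: parents=['C', 'M']

Answer: A M C N F H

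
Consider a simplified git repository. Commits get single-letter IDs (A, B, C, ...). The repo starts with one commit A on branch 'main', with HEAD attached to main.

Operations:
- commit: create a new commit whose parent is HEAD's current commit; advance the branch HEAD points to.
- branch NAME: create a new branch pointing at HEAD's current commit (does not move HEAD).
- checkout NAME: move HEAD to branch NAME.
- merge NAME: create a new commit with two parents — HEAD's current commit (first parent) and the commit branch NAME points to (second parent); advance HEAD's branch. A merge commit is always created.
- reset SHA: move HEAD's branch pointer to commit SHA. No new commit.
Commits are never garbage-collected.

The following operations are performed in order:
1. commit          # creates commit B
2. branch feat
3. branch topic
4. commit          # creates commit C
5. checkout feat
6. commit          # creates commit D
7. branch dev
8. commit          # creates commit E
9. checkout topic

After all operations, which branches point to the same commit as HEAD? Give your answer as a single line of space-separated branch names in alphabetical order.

Answer: topic

Derivation:
After op 1 (commit): HEAD=main@B [main=B]
After op 2 (branch): HEAD=main@B [feat=B main=B]
After op 3 (branch): HEAD=main@B [feat=B main=B topic=B]
After op 4 (commit): HEAD=main@C [feat=B main=C topic=B]
After op 5 (checkout): HEAD=feat@B [feat=B main=C topic=B]
After op 6 (commit): HEAD=feat@D [feat=D main=C topic=B]
After op 7 (branch): HEAD=feat@D [dev=D feat=D main=C topic=B]
After op 8 (commit): HEAD=feat@E [dev=D feat=E main=C topic=B]
After op 9 (checkout): HEAD=topic@B [dev=D feat=E main=C topic=B]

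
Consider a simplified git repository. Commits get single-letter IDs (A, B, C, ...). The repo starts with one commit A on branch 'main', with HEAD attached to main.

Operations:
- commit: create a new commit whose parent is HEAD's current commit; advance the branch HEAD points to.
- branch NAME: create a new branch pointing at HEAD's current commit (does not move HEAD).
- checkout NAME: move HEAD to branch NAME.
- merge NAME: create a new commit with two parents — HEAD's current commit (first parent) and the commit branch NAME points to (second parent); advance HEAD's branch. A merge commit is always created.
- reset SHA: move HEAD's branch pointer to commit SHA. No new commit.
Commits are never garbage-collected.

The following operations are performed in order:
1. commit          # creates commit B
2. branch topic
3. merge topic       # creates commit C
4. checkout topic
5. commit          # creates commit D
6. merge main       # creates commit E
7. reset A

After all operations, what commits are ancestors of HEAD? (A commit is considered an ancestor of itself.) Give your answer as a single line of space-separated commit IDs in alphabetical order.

Answer: A

Derivation:
After op 1 (commit): HEAD=main@B [main=B]
After op 2 (branch): HEAD=main@B [main=B topic=B]
After op 3 (merge): HEAD=main@C [main=C topic=B]
After op 4 (checkout): HEAD=topic@B [main=C topic=B]
After op 5 (commit): HEAD=topic@D [main=C topic=D]
After op 6 (merge): HEAD=topic@E [main=C topic=E]
After op 7 (reset): HEAD=topic@A [main=C topic=A]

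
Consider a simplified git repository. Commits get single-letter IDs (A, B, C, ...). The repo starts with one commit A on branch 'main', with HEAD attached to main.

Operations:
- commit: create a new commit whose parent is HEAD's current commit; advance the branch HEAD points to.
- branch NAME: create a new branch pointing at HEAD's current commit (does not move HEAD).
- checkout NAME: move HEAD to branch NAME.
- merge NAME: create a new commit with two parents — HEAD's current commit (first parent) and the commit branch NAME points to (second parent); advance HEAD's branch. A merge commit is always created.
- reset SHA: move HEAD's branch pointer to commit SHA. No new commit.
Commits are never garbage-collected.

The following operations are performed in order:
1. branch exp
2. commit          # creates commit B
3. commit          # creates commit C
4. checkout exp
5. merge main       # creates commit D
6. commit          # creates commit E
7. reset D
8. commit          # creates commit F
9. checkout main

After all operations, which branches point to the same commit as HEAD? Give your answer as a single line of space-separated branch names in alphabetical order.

Answer: main

Derivation:
After op 1 (branch): HEAD=main@A [exp=A main=A]
After op 2 (commit): HEAD=main@B [exp=A main=B]
After op 3 (commit): HEAD=main@C [exp=A main=C]
After op 4 (checkout): HEAD=exp@A [exp=A main=C]
After op 5 (merge): HEAD=exp@D [exp=D main=C]
After op 6 (commit): HEAD=exp@E [exp=E main=C]
After op 7 (reset): HEAD=exp@D [exp=D main=C]
After op 8 (commit): HEAD=exp@F [exp=F main=C]
After op 9 (checkout): HEAD=main@C [exp=F main=C]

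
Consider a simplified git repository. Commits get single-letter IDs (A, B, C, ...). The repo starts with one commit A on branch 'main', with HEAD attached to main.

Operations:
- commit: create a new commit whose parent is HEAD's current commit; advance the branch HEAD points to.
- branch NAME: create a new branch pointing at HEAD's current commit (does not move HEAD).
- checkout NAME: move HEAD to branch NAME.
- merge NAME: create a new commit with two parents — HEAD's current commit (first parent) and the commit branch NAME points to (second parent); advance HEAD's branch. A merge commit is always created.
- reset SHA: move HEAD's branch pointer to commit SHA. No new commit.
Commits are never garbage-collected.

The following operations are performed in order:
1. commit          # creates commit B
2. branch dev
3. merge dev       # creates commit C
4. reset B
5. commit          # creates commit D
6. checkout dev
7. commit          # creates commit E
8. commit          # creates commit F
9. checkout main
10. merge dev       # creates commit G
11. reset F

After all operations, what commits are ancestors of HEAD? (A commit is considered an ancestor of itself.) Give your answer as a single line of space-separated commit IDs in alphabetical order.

After op 1 (commit): HEAD=main@B [main=B]
After op 2 (branch): HEAD=main@B [dev=B main=B]
After op 3 (merge): HEAD=main@C [dev=B main=C]
After op 4 (reset): HEAD=main@B [dev=B main=B]
After op 5 (commit): HEAD=main@D [dev=B main=D]
After op 6 (checkout): HEAD=dev@B [dev=B main=D]
After op 7 (commit): HEAD=dev@E [dev=E main=D]
After op 8 (commit): HEAD=dev@F [dev=F main=D]
After op 9 (checkout): HEAD=main@D [dev=F main=D]
After op 10 (merge): HEAD=main@G [dev=F main=G]
After op 11 (reset): HEAD=main@F [dev=F main=F]

Answer: A B E F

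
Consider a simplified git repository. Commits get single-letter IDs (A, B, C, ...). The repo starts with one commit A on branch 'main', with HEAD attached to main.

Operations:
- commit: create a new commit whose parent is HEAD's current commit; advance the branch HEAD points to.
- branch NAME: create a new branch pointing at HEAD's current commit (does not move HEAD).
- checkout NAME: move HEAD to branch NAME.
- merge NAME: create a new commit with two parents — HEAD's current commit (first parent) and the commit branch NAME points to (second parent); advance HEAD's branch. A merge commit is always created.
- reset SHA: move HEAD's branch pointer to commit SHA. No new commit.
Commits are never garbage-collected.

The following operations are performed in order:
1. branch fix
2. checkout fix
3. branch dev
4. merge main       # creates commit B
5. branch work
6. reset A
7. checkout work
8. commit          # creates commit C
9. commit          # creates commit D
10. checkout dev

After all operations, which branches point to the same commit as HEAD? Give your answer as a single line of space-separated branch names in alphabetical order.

Answer: dev fix main

Derivation:
After op 1 (branch): HEAD=main@A [fix=A main=A]
After op 2 (checkout): HEAD=fix@A [fix=A main=A]
After op 3 (branch): HEAD=fix@A [dev=A fix=A main=A]
After op 4 (merge): HEAD=fix@B [dev=A fix=B main=A]
After op 5 (branch): HEAD=fix@B [dev=A fix=B main=A work=B]
After op 6 (reset): HEAD=fix@A [dev=A fix=A main=A work=B]
After op 7 (checkout): HEAD=work@B [dev=A fix=A main=A work=B]
After op 8 (commit): HEAD=work@C [dev=A fix=A main=A work=C]
After op 9 (commit): HEAD=work@D [dev=A fix=A main=A work=D]
After op 10 (checkout): HEAD=dev@A [dev=A fix=A main=A work=D]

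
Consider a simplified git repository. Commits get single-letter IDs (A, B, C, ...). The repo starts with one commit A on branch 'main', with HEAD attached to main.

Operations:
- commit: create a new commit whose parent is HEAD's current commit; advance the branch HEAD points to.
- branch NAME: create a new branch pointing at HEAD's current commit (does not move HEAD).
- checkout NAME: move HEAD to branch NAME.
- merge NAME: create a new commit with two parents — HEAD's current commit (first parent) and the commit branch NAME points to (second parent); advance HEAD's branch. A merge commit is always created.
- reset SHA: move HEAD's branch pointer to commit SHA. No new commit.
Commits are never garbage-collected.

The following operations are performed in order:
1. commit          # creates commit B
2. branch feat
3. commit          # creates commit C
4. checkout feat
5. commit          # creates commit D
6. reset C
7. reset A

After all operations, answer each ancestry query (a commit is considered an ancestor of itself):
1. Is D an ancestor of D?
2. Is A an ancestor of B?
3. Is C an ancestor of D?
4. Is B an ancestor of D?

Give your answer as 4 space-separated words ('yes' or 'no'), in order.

Answer: yes yes no yes

Derivation:
After op 1 (commit): HEAD=main@B [main=B]
After op 2 (branch): HEAD=main@B [feat=B main=B]
After op 3 (commit): HEAD=main@C [feat=B main=C]
After op 4 (checkout): HEAD=feat@B [feat=B main=C]
After op 5 (commit): HEAD=feat@D [feat=D main=C]
After op 6 (reset): HEAD=feat@C [feat=C main=C]
After op 7 (reset): HEAD=feat@A [feat=A main=C]
ancestors(D) = {A,B,D}; D in? yes
ancestors(B) = {A,B}; A in? yes
ancestors(D) = {A,B,D}; C in? no
ancestors(D) = {A,B,D}; B in? yes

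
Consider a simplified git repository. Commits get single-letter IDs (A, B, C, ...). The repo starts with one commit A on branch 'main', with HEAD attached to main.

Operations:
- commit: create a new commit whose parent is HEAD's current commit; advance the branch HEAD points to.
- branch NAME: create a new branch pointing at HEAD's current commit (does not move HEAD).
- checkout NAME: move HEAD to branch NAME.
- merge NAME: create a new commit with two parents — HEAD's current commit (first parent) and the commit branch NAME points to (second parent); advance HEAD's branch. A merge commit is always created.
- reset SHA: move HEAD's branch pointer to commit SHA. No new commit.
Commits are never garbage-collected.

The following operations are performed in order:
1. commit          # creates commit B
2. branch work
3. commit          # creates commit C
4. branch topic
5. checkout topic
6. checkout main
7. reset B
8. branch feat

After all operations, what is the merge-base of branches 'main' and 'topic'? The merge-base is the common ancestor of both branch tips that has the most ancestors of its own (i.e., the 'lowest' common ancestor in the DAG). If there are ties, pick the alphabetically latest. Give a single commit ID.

After op 1 (commit): HEAD=main@B [main=B]
After op 2 (branch): HEAD=main@B [main=B work=B]
After op 3 (commit): HEAD=main@C [main=C work=B]
After op 4 (branch): HEAD=main@C [main=C topic=C work=B]
After op 5 (checkout): HEAD=topic@C [main=C topic=C work=B]
After op 6 (checkout): HEAD=main@C [main=C topic=C work=B]
After op 7 (reset): HEAD=main@B [main=B topic=C work=B]
After op 8 (branch): HEAD=main@B [feat=B main=B topic=C work=B]
ancestors(main=B): ['A', 'B']
ancestors(topic=C): ['A', 'B', 'C']
common: ['A', 'B']

Answer: B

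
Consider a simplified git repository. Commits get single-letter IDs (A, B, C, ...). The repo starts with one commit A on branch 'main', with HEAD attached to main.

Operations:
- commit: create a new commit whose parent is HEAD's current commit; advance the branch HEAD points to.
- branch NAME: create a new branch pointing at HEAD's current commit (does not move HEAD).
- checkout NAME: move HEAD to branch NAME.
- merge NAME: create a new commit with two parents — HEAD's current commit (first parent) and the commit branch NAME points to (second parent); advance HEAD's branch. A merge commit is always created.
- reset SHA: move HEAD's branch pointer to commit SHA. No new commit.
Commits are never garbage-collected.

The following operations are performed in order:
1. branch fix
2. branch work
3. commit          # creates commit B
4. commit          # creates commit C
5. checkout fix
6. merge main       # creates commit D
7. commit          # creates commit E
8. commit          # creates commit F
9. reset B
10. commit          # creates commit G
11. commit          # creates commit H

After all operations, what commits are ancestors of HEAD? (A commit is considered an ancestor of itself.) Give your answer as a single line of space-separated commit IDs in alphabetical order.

After op 1 (branch): HEAD=main@A [fix=A main=A]
After op 2 (branch): HEAD=main@A [fix=A main=A work=A]
After op 3 (commit): HEAD=main@B [fix=A main=B work=A]
After op 4 (commit): HEAD=main@C [fix=A main=C work=A]
After op 5 (checkout): HEAD=fix@A [fix=A main=C work=A]
After op 6 (merge): HEAD=fix@D [fix=D main=C work=A]
After op 7 (commit): HEAD=fix@E [fix=E main=C work=A]
After op 8 (commit): HEAD=fix@F [fix=F main=C work=A]
After op 9 (reset): HEAD=fix@B [fix=B main=C work=A]
After op 10 (commit): HEAD=fix@G [fix=G main=C work=A]
After op 11 (commit): HEAD=fix@H [fix=H main=C work=A]

Answer: A B G H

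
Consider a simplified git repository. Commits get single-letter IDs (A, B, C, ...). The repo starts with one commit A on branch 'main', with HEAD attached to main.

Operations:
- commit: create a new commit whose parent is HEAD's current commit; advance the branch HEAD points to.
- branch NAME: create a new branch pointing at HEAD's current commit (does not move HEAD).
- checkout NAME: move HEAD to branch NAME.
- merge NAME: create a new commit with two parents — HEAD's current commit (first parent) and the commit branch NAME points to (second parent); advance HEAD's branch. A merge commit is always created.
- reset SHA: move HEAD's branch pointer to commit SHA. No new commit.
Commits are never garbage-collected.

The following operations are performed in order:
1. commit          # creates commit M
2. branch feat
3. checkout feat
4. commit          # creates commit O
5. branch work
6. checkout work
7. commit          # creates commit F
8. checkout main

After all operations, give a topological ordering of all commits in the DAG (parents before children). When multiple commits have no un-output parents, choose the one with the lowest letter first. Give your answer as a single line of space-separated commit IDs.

After op 1 (commit): HEAD=main@M [main=M]
After op 2 (branch): HEAD=main@M [feat=M main=M]
After op 3 (checkout): HEAD=feat@M [feat=M main=M]
After op 4 (commit): HEAD=feat@O [feat=O main=M]
After op 5 (branch): HEAD=feat@O [feat=O main=M work=O]
After op 6 (checkout): HEAD=work@O [feat=O main=M work=O]
After op 7 (commit): HEAD=work@F [feat=O main=M work=F]
After op 8 (checkout): HEAD=main@M [feat=O main=M work=F]
commit A: parents=[]
commit F: parents=['O']
commit M: parents=['A']
commit O: parents=['M']

Answer: A M O F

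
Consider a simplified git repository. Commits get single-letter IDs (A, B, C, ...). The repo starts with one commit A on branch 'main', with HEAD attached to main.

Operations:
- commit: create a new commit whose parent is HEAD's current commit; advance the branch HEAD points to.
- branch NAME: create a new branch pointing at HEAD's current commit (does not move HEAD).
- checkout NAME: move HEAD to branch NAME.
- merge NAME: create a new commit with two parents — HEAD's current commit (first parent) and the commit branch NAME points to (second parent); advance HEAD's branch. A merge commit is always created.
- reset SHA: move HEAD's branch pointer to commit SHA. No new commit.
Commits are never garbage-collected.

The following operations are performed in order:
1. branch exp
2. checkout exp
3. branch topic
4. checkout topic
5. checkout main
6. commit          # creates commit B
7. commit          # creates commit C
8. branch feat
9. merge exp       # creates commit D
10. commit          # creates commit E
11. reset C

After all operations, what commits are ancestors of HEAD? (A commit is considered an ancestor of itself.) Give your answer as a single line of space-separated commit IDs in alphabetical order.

Answer: A B C

Derivation:
After op 1 (branch): HEAD=main@A [exp=A main=A]
After op 2 (checkout): HEAD=exp@A [exp=A main=A]
After op 3 (branch): HEAD=exp@A [exp=A main=A topic=A]
After op 4 (checkout): HEAD=topic@A [exp=A main=A topic=A]
After op 5 (checkout): HEAD=main@A [exp=A main=A topic=A]
After op 6 (commit): HEAD=main@B [exp=A main=B topic=A]
After op 7 (commit): HEAD=main@C [exp=A main=C topic=A]
After op 8 (branch): HEAD=main@C [exp=A feat=C main=C topic=A]
After op 9 (merge): HEAD=main@D [exp=A feat=C main=D topic=A]
After op 10 (commit): HEAD=main@E [exp=A feat=C main=E topic=A]
After op 11 (reset): HEAD=main@C [exp=A feat=C main=C topic=A]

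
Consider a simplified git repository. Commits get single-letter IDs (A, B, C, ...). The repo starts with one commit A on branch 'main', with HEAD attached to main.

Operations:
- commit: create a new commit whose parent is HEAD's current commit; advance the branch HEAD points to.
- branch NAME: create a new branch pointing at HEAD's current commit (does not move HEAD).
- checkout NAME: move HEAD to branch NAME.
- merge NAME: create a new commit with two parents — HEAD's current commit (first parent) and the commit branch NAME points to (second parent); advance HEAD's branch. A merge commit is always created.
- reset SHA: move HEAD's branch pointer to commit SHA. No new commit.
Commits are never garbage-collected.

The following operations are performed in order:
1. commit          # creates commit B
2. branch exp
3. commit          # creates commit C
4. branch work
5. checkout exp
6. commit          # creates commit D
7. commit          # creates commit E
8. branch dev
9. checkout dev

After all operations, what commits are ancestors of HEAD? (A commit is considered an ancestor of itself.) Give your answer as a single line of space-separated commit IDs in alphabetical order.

After op 1 (commit): HEAD=main@B [main=B]
After op 2 (branch): HEAD=main@B [exp=B main=B]
After op 3 (commit): HEAD=main@C [exp=B main=C]
After op 4 (branch): HEAD=main@C [exp=B main=C work=C]
After op 5 (checkout): HEAD=exp@B [exp=B main=C work=C]
After op 6 (commit): HEAD=exp@D [exp=D main=C work=C]
After op 7 (commit): HEAD=exp@E [exp=E main=C work=C]
After op 8 (branch): HEAD=exp@E [dev=E exp=E main=C work=C]
After op 9 (checkout): HEAD=dev@E [dev=E exp=E main=C work=C]

Answer: A B D E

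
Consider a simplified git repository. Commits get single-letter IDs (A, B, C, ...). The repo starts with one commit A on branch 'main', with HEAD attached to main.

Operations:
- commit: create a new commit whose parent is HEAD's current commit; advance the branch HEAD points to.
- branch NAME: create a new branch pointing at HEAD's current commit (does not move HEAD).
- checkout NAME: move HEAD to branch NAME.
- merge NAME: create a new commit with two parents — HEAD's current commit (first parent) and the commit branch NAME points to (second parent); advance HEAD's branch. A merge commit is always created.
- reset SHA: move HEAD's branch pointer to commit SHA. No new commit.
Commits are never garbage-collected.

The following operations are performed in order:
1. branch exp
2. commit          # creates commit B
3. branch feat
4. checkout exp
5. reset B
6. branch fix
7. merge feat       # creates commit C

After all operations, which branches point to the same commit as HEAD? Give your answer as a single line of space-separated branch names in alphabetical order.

Answer: exp

Derivation:
After op 1 (branch): HEAD=main@A [exp=A main=A]
After op 2 (commit): HEAD=main@B [exp=A main=B]
After op 3 (branch): HEAD=main@B [exp=A feat=B main=B]
After op 4 (checkout): HEAD=exp@A [exp=A feat=B main=B]
After op 5 (reset): HEAD=exp@B [exp=B feat=B main=B]
After op 6 (branch): HEAD=exp@B [exp=B feat=B fix=B main=B]
After op 7 (merge): HEAD=exp@C [exp=C feat=B fix=B main=B]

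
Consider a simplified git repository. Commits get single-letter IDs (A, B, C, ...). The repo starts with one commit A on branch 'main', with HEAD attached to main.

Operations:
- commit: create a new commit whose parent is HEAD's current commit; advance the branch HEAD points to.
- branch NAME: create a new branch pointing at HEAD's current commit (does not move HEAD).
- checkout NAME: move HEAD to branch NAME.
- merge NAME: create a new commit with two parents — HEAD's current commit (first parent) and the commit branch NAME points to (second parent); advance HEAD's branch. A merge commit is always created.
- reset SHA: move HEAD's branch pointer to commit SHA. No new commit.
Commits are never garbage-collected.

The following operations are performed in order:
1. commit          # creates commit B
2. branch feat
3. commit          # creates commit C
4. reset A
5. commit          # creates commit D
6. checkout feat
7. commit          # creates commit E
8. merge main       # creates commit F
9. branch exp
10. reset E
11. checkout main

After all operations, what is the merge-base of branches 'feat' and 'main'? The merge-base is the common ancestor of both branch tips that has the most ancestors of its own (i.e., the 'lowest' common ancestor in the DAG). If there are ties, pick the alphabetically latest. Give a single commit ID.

Answer: A

Derivation:
After op 1 (commit): HEAD=main@B [main=B]
After op 2 (branch): HEAD=main@B [feat=B main=B]
After op 3 (commit): HEAD=main@C [feat=B main=C]
After op 4 (reset): HEAD=main@A [feat=B main=A]
After op 5 (commit): HEAD=main@D [feat=B main=D]
After op 6 (checkout): HEAD=feat@B [feat=B main=D]
After op 7 (commit): HEAD=feat@E [feat=E main=D]
After op 8 (merge): HEAD=feat@F [feat=F main=D]
After op 9 (branch): HEAD=feat@F [exp=F feat=F main=D]
After op 10 (reset): HEAD=feat@E [exp=F feat=E main=D]
After op 11 (checkout): HEAD=main@D [exp=F feat=E main=D]
ancestors(feat=E): ['A', 'B', 'E']
ancestors(main=D): ['A', 'D']
common: ['A']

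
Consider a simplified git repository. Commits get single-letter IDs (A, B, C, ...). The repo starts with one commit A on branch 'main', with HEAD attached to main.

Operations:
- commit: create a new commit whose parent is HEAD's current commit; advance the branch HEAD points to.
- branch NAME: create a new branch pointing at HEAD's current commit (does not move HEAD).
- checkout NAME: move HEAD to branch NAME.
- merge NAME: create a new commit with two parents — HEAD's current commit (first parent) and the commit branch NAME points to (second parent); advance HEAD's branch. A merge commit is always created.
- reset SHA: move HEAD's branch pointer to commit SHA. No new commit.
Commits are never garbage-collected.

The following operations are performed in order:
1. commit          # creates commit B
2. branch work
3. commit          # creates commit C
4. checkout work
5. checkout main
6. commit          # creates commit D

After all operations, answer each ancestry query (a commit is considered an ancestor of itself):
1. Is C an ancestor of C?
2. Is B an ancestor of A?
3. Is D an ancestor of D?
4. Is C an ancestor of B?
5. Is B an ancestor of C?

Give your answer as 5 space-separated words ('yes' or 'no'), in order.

After op 1 (commit): HEAD=main@B [main=B]
After op 2 (branch): HEAD=main@B [main=B work=B]
After op 3 (commit): HEAD=main@C [main=C work=B]
After op 4 (checkout): HEAD=work@B [main=C work=B]
After op 5 (checkout): HEAD=main@C [main=C work=B]
After op 6 (commit): HEAD=main@D [main=D work=B]
ancestors(C) = {A,B,C}; C in? yes
ancestors(A) = {A}; B in? no
ancestors(D) = {A,B,C,D}; D in? yes
ancestors(B) = {A,B}; C in? no
ancestors(C) = {A,B,C}; B in? yes

Answer: yes no yes no yes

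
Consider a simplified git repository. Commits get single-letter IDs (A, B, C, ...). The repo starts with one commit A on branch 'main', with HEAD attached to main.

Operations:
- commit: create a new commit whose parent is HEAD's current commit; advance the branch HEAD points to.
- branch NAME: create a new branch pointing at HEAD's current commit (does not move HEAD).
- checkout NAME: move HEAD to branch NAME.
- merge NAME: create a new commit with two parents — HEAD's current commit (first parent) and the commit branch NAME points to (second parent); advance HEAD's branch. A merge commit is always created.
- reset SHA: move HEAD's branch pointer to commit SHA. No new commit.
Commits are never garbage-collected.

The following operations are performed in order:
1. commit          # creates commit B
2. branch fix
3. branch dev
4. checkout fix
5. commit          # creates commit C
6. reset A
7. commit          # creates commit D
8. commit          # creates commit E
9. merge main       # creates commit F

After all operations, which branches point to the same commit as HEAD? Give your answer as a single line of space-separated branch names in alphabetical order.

After op 1 (commit): HEAD=main@B [main=B]
After op 2 (branch): HEAD=main@B [fix=B main=B]
After op 3 (branch): HEAD=main@B [dev=B fix=B main=B]
After op 4 (checkout): HEAD=fix@B [dev=B fix=B main=B]
After op 5 (commit): HEAD=fix@C [dev=B fix=C main=B]
After op 6 (reset): HEAD=fix@A [dev=B fix=A main=B]
After op 7 (commit): HEAD=fix@D [dev=B fix=D main=B]
After op 8 (commit): HEAD=fix@E [dev=B fix=E main=B]
After op 9 (merge): HEAD=fix@F [dev=B fix=F main=B]

Answer: fix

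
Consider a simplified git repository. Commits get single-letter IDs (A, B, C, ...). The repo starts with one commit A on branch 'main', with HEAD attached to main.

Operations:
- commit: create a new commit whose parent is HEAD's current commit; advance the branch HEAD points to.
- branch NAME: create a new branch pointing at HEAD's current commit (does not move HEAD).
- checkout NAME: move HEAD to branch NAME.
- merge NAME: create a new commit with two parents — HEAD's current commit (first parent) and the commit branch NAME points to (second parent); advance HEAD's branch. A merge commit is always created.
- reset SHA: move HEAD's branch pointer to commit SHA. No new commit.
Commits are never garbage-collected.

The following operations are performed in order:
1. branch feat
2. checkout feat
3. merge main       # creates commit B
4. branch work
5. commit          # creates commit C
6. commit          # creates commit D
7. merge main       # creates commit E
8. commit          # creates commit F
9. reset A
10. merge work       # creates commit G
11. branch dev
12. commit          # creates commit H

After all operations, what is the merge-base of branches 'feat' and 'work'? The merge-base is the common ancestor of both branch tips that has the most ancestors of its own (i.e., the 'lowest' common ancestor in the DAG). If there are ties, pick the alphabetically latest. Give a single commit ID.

Answer: B

Derivation:
After op 1 (branch): HEAD=main@A [feat=A main=A]
After op 2 (checkout): HEAD=feat@A [feat=A main=A]
After op 3 (merge): HEAD=feat@B [feat=B main=A]
After op 4 (branch): HEAD=feat@B [feat=B main=A work=B]
After op 5 (commit): HEAD=feat@C [feat=C main=A work=B]
After op 6 (commit): HEAD=feat@D [feat=D main=A work=B]
After op 7 (merge): HEAD=feat@E [feat=E main=A work=B]
After op 8 (commit): HEAD=feat@F [feat=F main=A work=B]
After op 9 (reset): HEAD=feat@A [feat=A main=A work=B]
After op 10 (merge): HEAD=feat@G [feat=G main=A work=B]
After op 11 (branch): HEAD=feat@G [dev=G feat=G main=A work=B]
After op 12 (commit): HEAD=feat@H [dev=G feat=H main=A work=B]
ancestors(feat=H): ['A', 'B', 'G', 'H']
ancestors(work=B): ['A', 'B']
common: ['A', 'B']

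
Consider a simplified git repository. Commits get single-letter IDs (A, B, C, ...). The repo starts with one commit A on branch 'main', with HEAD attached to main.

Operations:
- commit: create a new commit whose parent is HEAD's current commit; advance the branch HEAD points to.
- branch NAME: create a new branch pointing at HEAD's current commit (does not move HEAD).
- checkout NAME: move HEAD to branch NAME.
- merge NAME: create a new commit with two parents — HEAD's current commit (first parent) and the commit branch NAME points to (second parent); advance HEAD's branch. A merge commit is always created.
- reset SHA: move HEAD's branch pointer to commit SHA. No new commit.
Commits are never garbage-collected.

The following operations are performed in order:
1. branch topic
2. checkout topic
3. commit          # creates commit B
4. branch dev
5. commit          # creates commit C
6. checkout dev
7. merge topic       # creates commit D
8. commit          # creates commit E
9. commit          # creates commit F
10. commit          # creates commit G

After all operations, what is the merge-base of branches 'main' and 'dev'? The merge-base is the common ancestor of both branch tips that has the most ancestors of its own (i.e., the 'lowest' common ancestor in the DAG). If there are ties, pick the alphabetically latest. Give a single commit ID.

After op 1 (branch): HEAD=main@A [main=A topic=A]
After op 2 (checkout): HEAD=topic@A [main=A topic=A]
After op 3 (commit): HEAD=topic@B [main=A topic=B]
After op 4 (branch): HEAD=topic@B [dev=B main=A topic=B]
After op 5 (commit): HEAD=topic@C [dev=B main=A topic=C]
After op 6 (checkout): HEAD=dev@B [dev=B main=A topic=C]
After op 7 (merge): HEAD=dev@D [dev=D main=A topic=C]
After op 8 (commit): HEAD=dev@E [dev=E main=A topic=C]
After op 9 (commit): HEAD=dev@F [dev=F main=A topic=C]
After op 10 (commit): HEAD=dev@G [dev=G main=A topic=C]
ancestors(main=A): ['A']
ancestors(dev=G): ['A', 'B', 'C', 'D', 'E', 'F', 'G']
common: ['A']

Answer: A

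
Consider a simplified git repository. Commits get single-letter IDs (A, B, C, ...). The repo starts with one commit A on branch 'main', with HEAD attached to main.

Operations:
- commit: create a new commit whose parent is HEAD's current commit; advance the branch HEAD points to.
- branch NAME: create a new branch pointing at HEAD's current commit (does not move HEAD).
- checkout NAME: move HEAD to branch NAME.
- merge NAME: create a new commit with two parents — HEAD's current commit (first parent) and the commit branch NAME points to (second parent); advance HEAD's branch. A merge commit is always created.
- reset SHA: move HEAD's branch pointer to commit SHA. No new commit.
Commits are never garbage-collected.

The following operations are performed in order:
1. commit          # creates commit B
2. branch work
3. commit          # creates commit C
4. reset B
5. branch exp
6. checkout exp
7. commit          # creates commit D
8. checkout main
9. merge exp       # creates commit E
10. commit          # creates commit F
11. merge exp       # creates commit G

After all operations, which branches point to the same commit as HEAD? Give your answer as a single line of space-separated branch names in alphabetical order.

After op 1 (commit): HEAD=main@B [main=B]
After op 2 (branch): HEAD=main@B [main=B work=B]
After op 3 (commit): HEAD=main@C [main=C work=B]
After op 4 (reset): HEAD=main@B [main=B work=B]
After op 5 (branch): HEAD=main@B [exp=B main=B work=B]
After op 6 (checkout): HEAD=exp@B [exp=B main=B work=B]
After op 7 (commit): HEAD=exp@D [exp=D main=B work=B]
After op 8 (checkout): HEAD=main@B [exp=D main=B work=B]
After op 9 (merge): HEAD=main@E [exp=D main=E work=B]
After op 10 (commit): HEAD=main@F [exp=D main=F work=B]
After op 11 (merge): HEAD=main@G [exp=D main=G work=B]

Answer: main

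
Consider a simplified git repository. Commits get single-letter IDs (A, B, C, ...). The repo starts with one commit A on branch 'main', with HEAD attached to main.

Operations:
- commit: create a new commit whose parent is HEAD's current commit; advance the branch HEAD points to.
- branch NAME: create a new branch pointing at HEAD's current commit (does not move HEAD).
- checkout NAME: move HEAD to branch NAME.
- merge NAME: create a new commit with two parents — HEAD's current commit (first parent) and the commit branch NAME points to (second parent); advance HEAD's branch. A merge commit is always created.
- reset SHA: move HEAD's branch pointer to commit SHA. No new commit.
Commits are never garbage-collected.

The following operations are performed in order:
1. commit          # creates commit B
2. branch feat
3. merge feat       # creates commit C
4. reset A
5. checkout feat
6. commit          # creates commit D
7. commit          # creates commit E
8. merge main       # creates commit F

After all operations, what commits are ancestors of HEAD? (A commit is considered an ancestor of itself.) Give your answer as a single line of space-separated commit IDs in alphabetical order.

Answer: A B D E F

Derivation:
After op 1 (commit): HEAD=main@B [main=B]
After op 2 (branch): HEAD=main@B [feat=B main=B]
After op 3 (merge): HEAD=main@C [feat=B main=C]
After op 4 (reset): HEAD=main@A [feat=B main=A]
After op 5 (checkout): HEAD=feat@B [feat=B main=A]
After op 6 (commit): HEAD=feat@D [feat=D main=A]
After op 7 (commit): HEAD=feat@E [feat=E main=A]
After op 8 (merge): HEAD=feat@F [feat=F main=A]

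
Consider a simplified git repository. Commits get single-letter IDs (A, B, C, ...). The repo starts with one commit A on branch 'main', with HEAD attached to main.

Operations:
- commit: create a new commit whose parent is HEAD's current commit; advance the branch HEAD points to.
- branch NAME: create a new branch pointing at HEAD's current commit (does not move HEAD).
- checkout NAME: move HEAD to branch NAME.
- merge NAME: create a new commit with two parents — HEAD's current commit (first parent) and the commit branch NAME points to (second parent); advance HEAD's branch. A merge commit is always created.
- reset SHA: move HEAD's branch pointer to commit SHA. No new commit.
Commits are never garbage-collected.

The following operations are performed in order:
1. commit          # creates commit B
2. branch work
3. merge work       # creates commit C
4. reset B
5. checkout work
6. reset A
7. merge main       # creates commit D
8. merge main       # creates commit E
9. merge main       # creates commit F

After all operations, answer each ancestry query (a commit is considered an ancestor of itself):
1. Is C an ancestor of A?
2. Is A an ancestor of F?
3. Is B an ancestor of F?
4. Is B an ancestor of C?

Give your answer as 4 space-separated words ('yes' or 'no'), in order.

Answer: no yes yes yes

Derivation:
After op 1 (commit): HEAD=main@B [main=B]
After op 2 (branch): HEAD=main@B [main=B work=B]
After op 3 (merge): HEAD=main@C [main=C work=B]
After op 4 (reset): HEAD=main@B [main=B work=B]
After op 5 (checkout): HEAD=work@B [main=B work=B]
After op 6 (reset): HEAD=work@A [main=B work=A]
After op 7 (merge): HEAD=work@D [main=B work=D]
After op 8 (merge): HEAD=work@E [main=B work=E]
After op 9 (merge): HEAD=work@F [main=B work=F]
ancestors(A) = {A}; C in? no
ancestors(F) = {A,B,D,E,F}; A in? yes
ancestors(F) = {A,B,D,E,F}; B in? yes
ancestors(C) = {A,B,C}; B in? yes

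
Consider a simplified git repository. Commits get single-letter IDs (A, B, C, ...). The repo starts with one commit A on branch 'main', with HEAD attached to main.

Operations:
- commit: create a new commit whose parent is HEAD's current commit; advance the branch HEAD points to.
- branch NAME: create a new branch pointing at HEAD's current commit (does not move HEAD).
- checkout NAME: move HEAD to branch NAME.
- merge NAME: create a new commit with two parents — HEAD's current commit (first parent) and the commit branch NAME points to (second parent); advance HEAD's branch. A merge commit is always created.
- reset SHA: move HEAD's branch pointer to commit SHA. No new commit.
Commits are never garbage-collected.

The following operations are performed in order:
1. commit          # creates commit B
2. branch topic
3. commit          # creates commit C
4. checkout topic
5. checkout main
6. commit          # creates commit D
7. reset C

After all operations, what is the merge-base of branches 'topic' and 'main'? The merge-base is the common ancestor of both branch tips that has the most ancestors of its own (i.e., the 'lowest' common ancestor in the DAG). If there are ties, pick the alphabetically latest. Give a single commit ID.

After op 1 (commit): HEAD=main@B [main=B]
After op 2 (branch): HEAD=main@B [main=B topic=B]
After op 3 (commit): HEAD=main@C [main=C topic=B]
After op 4 (checkout): HEAD=topic@B [main=C topic=B]
After op 5 (checkout): HEAD=main@C [main=C topic=B]
After op 6 (commit): HEAD=main@D [main=D topic=B]
After op 7 (reset): HEAD=main@C [main=C topic=B]
ancestors(topic=B): ['A', 'B']
ancestors(main=C): ['A', 'B', 'C']
common: ['A', 'B']

Answer: B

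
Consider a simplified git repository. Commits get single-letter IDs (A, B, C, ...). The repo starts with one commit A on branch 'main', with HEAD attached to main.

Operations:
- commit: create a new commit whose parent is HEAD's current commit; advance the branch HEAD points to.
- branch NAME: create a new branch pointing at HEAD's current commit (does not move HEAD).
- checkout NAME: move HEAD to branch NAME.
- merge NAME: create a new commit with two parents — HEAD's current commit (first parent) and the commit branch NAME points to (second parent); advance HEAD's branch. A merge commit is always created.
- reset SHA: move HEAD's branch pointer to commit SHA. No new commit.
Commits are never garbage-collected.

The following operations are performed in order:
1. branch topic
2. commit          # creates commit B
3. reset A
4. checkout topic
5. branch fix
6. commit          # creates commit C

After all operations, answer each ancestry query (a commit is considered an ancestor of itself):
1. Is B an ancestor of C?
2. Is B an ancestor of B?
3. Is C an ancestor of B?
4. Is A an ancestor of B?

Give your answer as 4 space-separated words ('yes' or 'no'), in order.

Answer: no yes no yes

Derivation:
After op 1 (branch): HEAD=main@A [main=A topic=A]
After op 2 (commit): HEAD=main@B [main=B topic=A]
After op 3 (reset): HEAD=main@A [main=A topic=A]
After op 4 (checkout): HEAD=topic@A [main=A topic=A]
After op 5 (branch): HEAD=topic@A [fix=A main=A topic=A]
After op 6 (commit): HEAD=topic@C [fix=A main=A topic=C]
ancestors(C) = {A,C}; B in? no
ancestors(B) = {A,B}; B in? yes
ancestors(B) = {A,B}; C in? no
ancestors(B) = {A,B}; A in? yes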